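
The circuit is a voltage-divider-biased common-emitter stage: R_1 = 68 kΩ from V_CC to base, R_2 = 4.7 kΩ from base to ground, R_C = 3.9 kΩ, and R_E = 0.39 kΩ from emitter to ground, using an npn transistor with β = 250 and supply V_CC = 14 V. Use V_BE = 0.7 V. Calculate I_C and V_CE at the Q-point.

Thevenize the base divider: V_Th = V_CC·R_2/(R_1+R_2) = 14×4.7/72.7 = 0.905 V, R_Th = R_1‖R_2 = 4.4 kΩ.
Base-emitter loop: V_Th = I_B·R_Th + V_BE + (β+1)I_B·R_E, so I_B = (0.905 − 0.7) / (4.4 + 251×0.39) = 0.00201 mA.
I_C = β·I_B = 250×0.00201 = 0.501 mA, and I_E = (β+1)I_B = 0.503 mA.
V_CE = V_CC − I_C·R_C − I_E·R_E = 14 − 0.501×3.9 − 0.503×0.39 = 11.8 V.
V_CE = 11.8 V > 0.2 V confirms active-region operation.

I_C ≈ 0.5 mA, V_CE ≈ 12 V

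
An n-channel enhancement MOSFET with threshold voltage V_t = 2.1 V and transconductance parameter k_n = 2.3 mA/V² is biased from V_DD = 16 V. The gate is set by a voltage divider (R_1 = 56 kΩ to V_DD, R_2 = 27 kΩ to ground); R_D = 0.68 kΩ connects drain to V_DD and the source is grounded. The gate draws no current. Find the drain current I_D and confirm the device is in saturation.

V_G = V_DD·R_2/(R_1+R_2) = 16×27/83 = 5.2 V. With the source grounded, V_GS = V_G = 5.2 V.
Assume saturation: I_D = (k_n/2)(V_GS − V_t)² = (2.3/2)×(5.2 − 2.1)² = 1.15×3.1² = 11.1 mA.
V_DS = V_DD − I_D·R_D = 16 − 11.1×0.68 = 8.46 V.
Saturation requires V_DS ≥ V_GS − V_t = 3.1 V; 8.46 ≥ 3.1 ✓.

I_D ≈ 11 mA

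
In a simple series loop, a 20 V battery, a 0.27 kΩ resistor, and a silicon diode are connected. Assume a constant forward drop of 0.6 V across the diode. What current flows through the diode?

KVL around the loop: 20 = V_D + I·R = 0.6 + I × 0.27 kΩ.
So I = (20 − 0.6) / 0.27 kΩ = 19.4 / 0.27 = 71.9 mA.

I ≈ 72 mA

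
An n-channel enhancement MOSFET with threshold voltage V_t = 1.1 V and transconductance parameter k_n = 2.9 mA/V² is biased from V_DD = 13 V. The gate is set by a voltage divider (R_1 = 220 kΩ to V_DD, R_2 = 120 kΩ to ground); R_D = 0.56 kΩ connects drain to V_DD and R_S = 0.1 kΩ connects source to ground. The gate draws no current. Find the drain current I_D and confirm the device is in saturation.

I_D ≈ 9.4 mA

V_G = V_DD·R_2/(R_1+R_2) = 13×120/340 = 4.59 V.
Assume saturation: I_D = (k_n/2)(V_GS − V_t)² with V_GS = V_G − I_D·R_S = 4.59 − 0.1·I_D.
Substituting gives 0.0145·I_D² − 2.01·I_D + 17.6 = 0, with roots I_D = 9.41 or 129 mA.
The root I_D = 129 mA gives V_GS = -8.34 V ≤ V_t, so take I_D = 9.41 mA.
Then V_GS = 3.65 V and V_DS = V_DD − I_D(R_D+R_S) = 13 − 9.41×0.66 = 6.79 V.
Saturation requires V_DS ≥ V_GS − V_t = 2.55 V; 6.79 ≥ 2.55 ✓.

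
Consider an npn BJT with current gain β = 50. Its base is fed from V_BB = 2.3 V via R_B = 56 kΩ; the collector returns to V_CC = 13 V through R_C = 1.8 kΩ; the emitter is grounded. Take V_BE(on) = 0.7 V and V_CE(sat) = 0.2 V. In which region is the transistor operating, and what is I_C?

Assume active. Base-emitter loop: I_B = (V_BB − V_BE)/R_B = (2.3 − 0.7)/56 = 0.0286 mA.
I_C = β·I_B = 50×0.0286 = 1.43 mA.
V_CE = V_CC − I_C·R_C = 13 − 1.43×1.8 = 10.4 V > V_CE(sat), so the active-region assumption holds.

active; I_C ≈ 1.4 mA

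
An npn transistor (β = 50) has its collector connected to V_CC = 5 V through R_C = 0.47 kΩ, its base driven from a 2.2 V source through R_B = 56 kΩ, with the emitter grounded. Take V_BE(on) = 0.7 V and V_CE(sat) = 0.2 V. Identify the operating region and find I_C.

active; I_C ≈ 1.3 mA

Assume active. Base-emitter loop: I_B = (V_BB − V_BE)/R_B = (2.2 − 0.7)/56 = 0.0268 mA.
I_C = β·I_B = 50×0.0268 = 1.34 mA.
V_CE = V_CC − I_C·R_C = 5 − 1.34×0.47 = 4.37 V > V_CE(sat), so the active-region assumption holds.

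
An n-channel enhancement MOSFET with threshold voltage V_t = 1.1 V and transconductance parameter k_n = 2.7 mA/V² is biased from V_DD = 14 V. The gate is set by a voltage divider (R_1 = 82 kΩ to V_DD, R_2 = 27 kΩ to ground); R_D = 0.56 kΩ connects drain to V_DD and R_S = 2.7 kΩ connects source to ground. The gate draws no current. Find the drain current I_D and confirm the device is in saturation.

V_G = V_DD·R_2/(R_1+R_2) = 14×27/109 = 3.47 V.
Assume saturation: I_D = (k_n/2)(V_GS − V_t)² with V_GS = V_G − I_D·R_S = 3.47 − 2.7·I_D.
Substituting gives 9.84·I_D² − 18.3·I_D + 7.57 = 0, with roots I_D = 0.625 or 1.23 mA.
The root I_D = 1.23 mA gives V_GS = 0.145 V ≤ V_t, so take I_D = 0.625 mA.
Then V_GS = 1.78 V and V_DS = V_DD − I_D(R_D+R_S) = 14 − 0.625×3.26 = 12 V.
Saturation requires V_DS ≥ V_GS − V_t = 0.68 V; 12 ≥ 0.68 ✓.

I_D ≈ 0.62 mA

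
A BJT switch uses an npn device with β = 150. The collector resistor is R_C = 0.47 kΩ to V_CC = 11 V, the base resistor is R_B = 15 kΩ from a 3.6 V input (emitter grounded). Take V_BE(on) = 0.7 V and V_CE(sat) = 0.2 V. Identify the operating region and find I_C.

saturation; I_C ≈ 23 mA

Assume active: I_B = (3.6 − 0.7)/15 = 0.193 mA, giving I_C = β·I_B = 29 mA.
But then V_CE = 11 − 29×0.47 = -2.63 V < V_CE(sat) = 0.2 V — impossible in the active region.
So the transistor is saturated. With V_CE = 0.2 V, I_C = (V_CC − 0.2)/R_C = 10.8/0.47 = 23 mA.
Check: β·I_B = 29 mA > I_C = 23 mA, confirming saturation.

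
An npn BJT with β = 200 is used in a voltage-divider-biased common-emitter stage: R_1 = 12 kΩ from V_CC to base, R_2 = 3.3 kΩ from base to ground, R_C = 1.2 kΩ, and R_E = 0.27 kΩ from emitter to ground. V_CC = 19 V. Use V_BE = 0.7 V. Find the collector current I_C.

I_C ≈ 12 mA

Thevenize the base divider: V_Th = V_CC·R_2/(R_1+R_2) = 19×3.3/15.3 = 4.1 V, R_Th = R_1‖R_2 = 2.59 kΩ.
Base-emitter loop: V_Th = I_B·R_Th + V_BE + (β+1)I_B·R_E, so I_B = (4.1 − 0.7) / (2.59 + 201×0.27) = 0.0598 mA.
I_C = β·I_B = 200×0.0598 = 12 mA, and I_E = (β+1)I_B = 12 mA.
V_CE = V_CC − I_C·R_C − I_E·R_E = 19 − 12×1.2 − 12×0.27 = 1.41 V.
V_CE = 1.41 V > 0.2 V confirms active-region operation.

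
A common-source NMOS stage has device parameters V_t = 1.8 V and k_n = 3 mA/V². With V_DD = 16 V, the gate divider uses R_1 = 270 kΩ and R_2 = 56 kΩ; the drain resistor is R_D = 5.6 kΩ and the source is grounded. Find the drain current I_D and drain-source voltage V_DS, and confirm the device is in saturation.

I_D ≈ 1.3 mA, V_DS ≈ 8.4 V

V_G = V_DD·R_2/(R_1+R_2) = 16×56/326 = 2.75 V. With the source grounded, V_GS = V_G = 2.75 V.
Assume saturation: I_D = (k_n/2)(V_GS − V_t)² = (3/2)×(2.75 − 1.8)² = 1.5×0.948² = 1.35 mA.
V_DS = V_DD − I_D·R_D = 16 − 1.35×5.6 = 8.44 V.
Saturation requires V_DS ≥ V_GS − V_t = 0.948 V; 8.44 ≥ 0.948 ✓.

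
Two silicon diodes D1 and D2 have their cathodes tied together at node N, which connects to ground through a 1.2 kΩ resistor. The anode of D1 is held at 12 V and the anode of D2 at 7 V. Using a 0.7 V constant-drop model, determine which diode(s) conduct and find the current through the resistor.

Assume both conduct. Then node N would need to be at both 12−0.7 = 11.3 V and 7−0.7 = 6.3 V, which is impossible.
Assume only D1 conducts: V_N = 12 − 0.7 = 11.3 V, so I_R = 11.3/1.2 = 9.42 mA.
Check D2: its anode-to-cathode voltage is 7 − 11.3 = -4.3 V < 0.7 V, so it is off. The assumption is consistent.

Only D1 conducts; I_R ≈ 9.4 mA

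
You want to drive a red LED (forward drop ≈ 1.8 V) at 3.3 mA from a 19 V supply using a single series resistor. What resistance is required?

R ≈ 5.2 kΩ

The resistor drops V_S − V_D = 19 − 1.8 = 17.2 V at 3.3 mA.
R = 17.2 V / 3.3 mA = 5.21 kΩ.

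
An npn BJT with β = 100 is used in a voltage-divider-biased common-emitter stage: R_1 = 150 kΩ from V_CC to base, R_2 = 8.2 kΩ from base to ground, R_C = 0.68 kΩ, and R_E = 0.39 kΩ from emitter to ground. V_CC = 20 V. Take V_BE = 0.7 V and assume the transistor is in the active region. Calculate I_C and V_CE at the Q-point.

Thevenize the base divider: V_Th = V_CC·R_2/(R_1+R_2) = 20×8.2/158 = 1.04 V, R_Th = R_1‖R_2 = 7.77 kΩ.
Base-emitter loop: V_Th = I_B·R_Th + V_BE + (β+1)I_B·R_E, so I_B = (1.04 − 0.7) / (7.77 + 101×0.39) = 0.00714 mA.
I_C = β·I_B = 100×0.00714 = 0.714 mA, and I_E = (β+1)I_B = 0.721 mA.
V_CE = V_CC − I_C·R_C − I_E·R_E = 20 − 0.714×0.68 − 0.721×0.39 = 19.2 V.
V_CE = 19.2 V > 0.2 V confirms active-region operation.

I_C ≈ 0.71 mA, V_CE ≈ 19 V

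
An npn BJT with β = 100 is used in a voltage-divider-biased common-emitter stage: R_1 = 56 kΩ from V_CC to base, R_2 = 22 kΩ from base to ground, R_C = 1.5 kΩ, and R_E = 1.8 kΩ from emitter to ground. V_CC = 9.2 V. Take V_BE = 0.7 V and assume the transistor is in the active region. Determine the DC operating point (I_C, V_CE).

Thevenize the base divider: V_Th = V_CC·R_2/(R_1+R_2) = 9.2×22/78 = 2.59 V, R_Th = R_1‖R_2 = 15.8 kΩ.
Base-emitter loop: V_Th = I_B·R_Th + V_BE + (β+1)I_B·R_E, so I_B = (2.59 − 0.7) / (15.8 + 101×1.8) = 0.00959 mA.
I_C = β·I_B = 100×0.00959 = 0.959 mA, and I_E = (β+1)I_B = 0.969 mA.
V_CE = V_CC − I_C·R_C − I_E·R_E = 9.2 − 0.959×1.5 − 0.969×1.8 = 6.02 V.
V_CE = 6.02 V > 0.2 V confirms active-region operation.

I_C ≈ 0.96 mA, V_CE ≈ 6 V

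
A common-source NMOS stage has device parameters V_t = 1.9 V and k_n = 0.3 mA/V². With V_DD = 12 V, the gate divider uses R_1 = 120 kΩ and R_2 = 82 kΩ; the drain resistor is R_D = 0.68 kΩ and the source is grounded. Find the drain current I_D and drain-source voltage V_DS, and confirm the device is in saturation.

I_D ≈ 1.3 mA, V_DS ≈ 11 V

V_G = V_DD·R_2/(R_1+R_2) = 12×82/202 = 4.87 V. With the source grounded, V_GS = V_G = 4.87 V.
Assume saturation: I_D = (k_n/2)(V_GS − V_t)² = (0.3/2)×(4.87 − 1.9)² = 0.15×2.97² = 1.32 mA.
V_DS = V_DD − I_D·R_D = 12 − 1.32×0.68 = 11.1 V.
Saturation requires V_DS ≥ V_GS − V_t = 2.97 V; 11.1 ≥ 2.97 ✓.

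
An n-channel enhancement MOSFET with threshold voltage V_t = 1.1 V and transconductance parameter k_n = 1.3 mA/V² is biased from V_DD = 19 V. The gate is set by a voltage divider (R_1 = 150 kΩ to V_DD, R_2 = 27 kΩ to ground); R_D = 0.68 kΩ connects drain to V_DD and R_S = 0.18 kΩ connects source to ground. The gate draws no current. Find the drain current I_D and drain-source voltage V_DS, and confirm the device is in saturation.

I_D ≈ 1.5 mA, V_DS ≈ 18 V

V_G = V_DD·R_2/(R_1+R_2) = 19×27/177 = 2.9 V.
Assume saturation: I_D = (k_n/2)(V_GS − V_t)² with V_GS = V_G − I_D·R_S = 2.9 − 0.18·I_D.
Substituting gives 0.0211·I_D² − 1.42·I_D + 2.1 = 0, with roots I_D = 1.51 or 66 mA.
The root I_D = 66 mA gives V_GS = -8.97 V ≤ V_t, so take I_D = 1.51 mA.
Then V_GS = 2.63 V and V_DS = V_DD − I_D(R_D+R_S) = 19 − 1.51×0.86 = 17.7 V.
Saturation requires V_DS ≥ V_GS − V_t = 1.53 V; 17.7 ≥ 1.53 ✓.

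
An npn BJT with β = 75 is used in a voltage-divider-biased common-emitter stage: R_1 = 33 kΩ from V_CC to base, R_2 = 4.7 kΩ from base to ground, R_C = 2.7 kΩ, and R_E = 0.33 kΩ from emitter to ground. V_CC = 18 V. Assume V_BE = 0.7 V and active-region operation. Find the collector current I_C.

Thevenize the base divider: V_Th = V_CC·R_2/(R_1+R_2) = 18×4.7/37.7 = 2.24 V, R_Th = R_1‖R_2 = 4.11 kΩ.
Base-emitter loop: V_Th = I_B·R_Th + V_BE + (β+1)I_B·R_E, so I_B = (2.24 − 0.7) / (4.11 + 76×0.33) = 0.0529 mA.
I_C = β·I_B = 75×0.0529 = 3.97 mA, and I_E = (β+1)I_B = 4.02 mA.
V_CE = V_CC − I_C·R_C − I_E·R_E = 18 − 3.97×2.7 − 4.02×0.33 = 5.96 V.
V_CE = 5.96 V > 0.2 V confirms active-region operation.

I_C ≈ 4 mA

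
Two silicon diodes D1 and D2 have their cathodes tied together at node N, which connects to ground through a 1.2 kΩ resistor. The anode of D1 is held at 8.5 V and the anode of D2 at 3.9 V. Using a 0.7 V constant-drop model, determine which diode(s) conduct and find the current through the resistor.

Only D1 conducts; I_R ≈ 6.5 mA

Assume both conduct. Then node N would need to be at both 8.5−0.7 = 7.8 V and 3.9−0.7 = 3.2 V, which is impossible.
Assume only D1 conducts: V_N = 8.5 − 0.7 = 7.8 V, so I_R = 7.8/1.2 = 6.5 mA.
Check D2: its anode-to-cathode voltage is 3.9 − 7.8 = -3.9 V < 0.7 V, so it is off. The assumption is consistent.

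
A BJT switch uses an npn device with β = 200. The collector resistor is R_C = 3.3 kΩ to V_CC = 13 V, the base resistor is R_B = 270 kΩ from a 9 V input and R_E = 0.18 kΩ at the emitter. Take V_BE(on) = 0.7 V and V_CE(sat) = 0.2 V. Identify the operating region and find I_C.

saturation; I_C ≈ 3.7 mA

Assume active: I_B = (9 − 0.7)/(270 + 201×0.18) = 0.0271 mA, I_C = β·I_B = 5.42 mA.
Then V_CE = 13 − 5.42×3.3 − 5.45×0.18 = -5.87 V < 0.2 V — the active assumption fails.
Re-solve with V_CE = 0.2 V. KCL at the emitter: V_E/R_E = (V_BB−0.7−V_E)/R_B + (V_CC−0.2−V_E)/R_C, giving V_E = 0.667 V.
I_C = (V_CC − 0.2 − V_E)/R_C = (12.8 − 0.667)/3.3 = 3.68 mA.
Check: I_B = (8.3 − 0.667)/270 = 0.0283 mA, and β·I_B = 5.65 mA > I_C, confirming saturation.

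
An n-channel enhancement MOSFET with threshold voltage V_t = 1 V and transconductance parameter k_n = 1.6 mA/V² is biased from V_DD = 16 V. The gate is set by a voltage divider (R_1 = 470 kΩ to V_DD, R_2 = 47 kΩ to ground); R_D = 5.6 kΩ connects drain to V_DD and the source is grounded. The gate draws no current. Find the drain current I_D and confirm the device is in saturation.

V_G = V_DD·R_2/(R_1+R_2) = 16×47/517 = 1.45 V. With the source grounded, V_GS = V_G = 1.45 V.
Assume saturation: I_D = (k_n/2)(V_GS − V_t)² = (1.6/2)×(1.45 − 1)² = 0.8×0.455² = 0.165 mA.
V_DS = V_DD − I_D·R_D = 16 − 0.165×5.6 = 15.1 V.
Saturation requires V_DS ≥ V_GS − V_t = 0.455 V; 15.1 ≥ 0.455 ✓.

I_D ≈ 0.17 mA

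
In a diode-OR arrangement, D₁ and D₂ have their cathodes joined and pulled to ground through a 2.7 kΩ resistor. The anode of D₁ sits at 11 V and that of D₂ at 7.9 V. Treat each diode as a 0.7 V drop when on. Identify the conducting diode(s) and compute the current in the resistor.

Assume both conduct. Then node N would need to be at both 11−0.7 = 10.3 V and 7.9−0.7 = 7.2 V, which is impossible.
Assume only D₁ conducts: V_N = 11 − 0.7 = 10.3 V, so I_R = 10.3/2.7 = 3.81 mA.
Check D₂: its anode-to-cathode voltage is 7.9 − 10.3 = -2.4 V < 0.7 V, so it is off. The assumption is consistent.

Only D₁ conducts; I_R ≈ 3.8 mA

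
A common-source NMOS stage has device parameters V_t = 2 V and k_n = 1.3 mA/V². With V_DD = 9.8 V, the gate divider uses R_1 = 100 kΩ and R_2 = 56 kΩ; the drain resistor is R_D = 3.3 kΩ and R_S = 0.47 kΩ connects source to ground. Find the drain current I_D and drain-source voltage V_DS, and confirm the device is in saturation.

V_G = V_DD·R_2/(R_1+R_2) = 9.8×56/156 = 3.52 V.
Assume saturation: I_D = (k_n/2)(V_GS − V_t)² with V_GS = V_G − I_D·R_S = 3.52 − 0.47·I_D.
Substituting gives 0.144·I_D² − 1.93·I_D + 1.5 = 0, with roots I_D = 0.828 or 12.6 mA.
The root I_D = 12.6 mA gives V_GS = -2.4 V ≤ V_t, so take I_D = 0.828 mA.
Then V_GS = 3.13 V and V_DS = V_DD − I_D(R_D+R_S) = 9.8 − 0.828×3.77 = 6.68 V.
Saturation requires V_DS ≥ V_GS − V_t = 1.13 V; 6.68 ≥ 1.13 ✓.

I_D ≈ 0.83 mA, V_DS ≈ 6.7 V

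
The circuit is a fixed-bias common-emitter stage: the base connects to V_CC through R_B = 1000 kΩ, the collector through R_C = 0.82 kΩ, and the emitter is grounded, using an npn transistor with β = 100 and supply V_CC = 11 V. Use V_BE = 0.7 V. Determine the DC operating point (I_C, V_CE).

Base loop: V_CC = I_B·R_B + V_BE, so I_B = (11 − 0.7)/1000 kΩ = 0.0103 mA.
In the active region I_C = β·I_B = 100 × 0.0103 = 1.03 mA.
Collector loop: V_CE = V_CC − I_C·R_C = 11 − 1.03×0.82 = 10.2 V.
Since V_CE = 10.2 V > V_CE(sat) ≈ 0.2 V, the transistor is in the active region as assumed.

I_C ≈ 1 mA, V_CE ≈ 10 V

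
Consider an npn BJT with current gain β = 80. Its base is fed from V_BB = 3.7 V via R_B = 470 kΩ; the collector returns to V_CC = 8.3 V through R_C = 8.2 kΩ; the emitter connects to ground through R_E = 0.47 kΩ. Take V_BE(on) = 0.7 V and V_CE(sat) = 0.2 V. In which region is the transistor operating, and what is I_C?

Assume active. Base-emitter loop: I_B = (V_BB − V_BE)/(R_B + (β+1)R_E) = (3.7 − 0.7)/(470 + 81×0.47) = 0.0059 mA.
I_C = β·I_B = 80×0.0059 = 0.472 mA.
V_CE = V_CC − I_C·R_C − I_E·R_E = 8.3 − 0.472×8.2 − 0.478×0.47 = 4.2 V > V_CE(sat), so the active-region assumption holds.

active; I_C ≈ 0.47 mA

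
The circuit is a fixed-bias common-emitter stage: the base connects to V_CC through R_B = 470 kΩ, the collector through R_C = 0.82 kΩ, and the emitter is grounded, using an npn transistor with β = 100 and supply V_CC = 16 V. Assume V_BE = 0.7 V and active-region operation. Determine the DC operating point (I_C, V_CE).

I_C ≈ 3.3 mA, V_CE ≈ 13 V

Base loop: V_CC = I_B·R_B + V_BE, so I_B = (16 − 0.7)/470 kΩ = 0.0326 mA.
In the active region I_C = β·I_B = 100 × 0.0326 = 3.26 mA.
Collector loop: V_CE = V_CC − I_C·R_C = 16 − 3.26×0.82 = 13.3 V.
Since V_CE = 13.3 V > V_CE(sat) ≈ 0.2 V, the transistor is in the active region as assumed.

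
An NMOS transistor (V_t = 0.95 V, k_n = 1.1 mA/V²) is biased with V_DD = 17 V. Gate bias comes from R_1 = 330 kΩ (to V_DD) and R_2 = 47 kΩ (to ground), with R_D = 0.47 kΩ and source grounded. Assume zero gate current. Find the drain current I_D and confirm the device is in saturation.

I_D ≈ 0.75 mA

V_G = V_DD·R_2/(R_1+R_2) = 17×47/377 = 2.12 V. With the source grounded, V_GS = V_G = 2.12 V.
Assume saturation: I_D = (k_n/2)(V_GS − V_t)² = (1.1/2)×(2.12 − 0.95)² = 0.55×1.17² = 0.752 mA.
V_DS = V_DD − I_D·R_D = 17 − 0.752×0.47 = 16.6 V.
Saturation requires V_DS ≥ V_GS − V_t = 1.17 V; 16.6 ≥ 1.17 ✓.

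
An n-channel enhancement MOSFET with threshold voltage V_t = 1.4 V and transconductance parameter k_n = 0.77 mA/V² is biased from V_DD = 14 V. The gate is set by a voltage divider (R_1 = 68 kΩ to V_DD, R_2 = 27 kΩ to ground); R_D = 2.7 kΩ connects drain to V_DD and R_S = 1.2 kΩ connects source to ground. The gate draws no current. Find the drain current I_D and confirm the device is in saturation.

I_D ≈ 0.89 mA

V_G = V_DD·R_2/(R_1+R_2) = 14×27/95 = 3.98 V.
Assume saturation: I_D = (k_n/2)(V_GS − V_t)² with V_GS = V_G − I_D·R_S = 3.98 − 1.2·I_D.
Substituting gives 0.554·I_D² − 3.38·I_D + 2.56 = 0, with roots I_D = 0.885 or 5.22 mA.
The root I_D = 5.22 mA gives V_GS = -2.28 V ≤ V_t, so take I_D = 0.885 mA.
Then V_GS = 2.92 V and V_DS = V_DD − I_D(R_D+R_S) = 14 − 0.885×3.9 = 10.5 V.
Saturation requires V_DS ≥ V_GS − V_t = 1.52 V; 10.5 ≥ 1.52 ✓.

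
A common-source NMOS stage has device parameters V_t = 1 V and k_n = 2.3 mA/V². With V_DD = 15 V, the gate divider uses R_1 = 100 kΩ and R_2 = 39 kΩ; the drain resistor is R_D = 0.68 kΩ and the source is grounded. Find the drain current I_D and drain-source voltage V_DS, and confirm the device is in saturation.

V_G = V_DD·R_2/(R_1+R_2) = 15×39/139 = 4.21 V. With the source grounded, V_GS = V_G = 4.21 V.
Assume saturation: I_D = (k_n/2)(V_GS − V_t)² = (2.3/2)×(4.21 − 1)² = 1.15×3.21² = 11.8 mA.
V_DS = V_DD − I_D·R_D = 15 − 11.8×0.68 = 6.95 V.
Saturation requires V_DS ≥ V_GS − V_t = 3.21 V; 6.95 ≥ 3.21 ✓.

I_D ≈ 12 mA, V_DS ≈ 6.9 V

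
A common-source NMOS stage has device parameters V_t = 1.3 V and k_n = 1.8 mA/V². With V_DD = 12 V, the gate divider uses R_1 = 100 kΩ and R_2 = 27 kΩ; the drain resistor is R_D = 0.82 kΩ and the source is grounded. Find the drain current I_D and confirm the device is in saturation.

V_G = V_DD·R_2/(R_1+R_2) = 12×27/127 = 2.55 V. With the source grounded, V_GS = V_G = 2.55 V.
Assume saturation: I_D = (k_n/2)(V_GS − V_t)² = (1.8/2)×(2.55 − 1.3)² = 0.9×1.25² = 1.41 mA.
V_DS = V_DD − I_D·R_D = 12 − 1.41×0.82 = 10.8 V.
Saturation requires V_DS ≥ V_GS − V_t = 1.25 V; 10.8 ≥ 1.25 ✓.

I_D ≈ 1.4 mA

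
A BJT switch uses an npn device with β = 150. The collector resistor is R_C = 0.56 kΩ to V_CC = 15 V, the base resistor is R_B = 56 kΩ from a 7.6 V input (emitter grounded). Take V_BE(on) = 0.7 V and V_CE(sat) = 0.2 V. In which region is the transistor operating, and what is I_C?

active; I_C ≈ 18 mA

Assume active. Base-emitter loop: I_B = (V_BB − V_BE)/R_B = (7.6 − 0.7)/56 = 0.123 mA.
I_C = β·I_B = 150×0.123 = 18.5 mA.
V_CE = V_CC − I_C·R_C = 15 − 18.5×0.56 = 4.65 V > V_CE(sat), so the active-region assumption holds.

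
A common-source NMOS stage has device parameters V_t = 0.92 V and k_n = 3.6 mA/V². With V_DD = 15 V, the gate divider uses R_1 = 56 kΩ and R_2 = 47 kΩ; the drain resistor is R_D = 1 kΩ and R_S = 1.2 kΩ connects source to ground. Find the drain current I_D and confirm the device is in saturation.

V_G = V_DD·R_2/(R_1+R_2) = 15×47/103 = 6.84 V.
Assume saturation: I_D = (k_n/2)(V_GS − V_t)² with V_GS = V_G − I_D·R_S = 6.84 − 1.2·I_D.
Substituting gives 2.59·I_D² − 26.6·I_D + 63.2 = 0, with roots I_D = 3.74 or 6.52 mA.
The root I_D = 6.52 mA gives V_GS = -0.984 V ≤ V_t, so take I_D = 3.74 mA.
Then V_GS = 2.36 V and V_DS = V_DD − I_D(R_D+R_S) = 15 − 3.74×2.2 = 6.78 V.
Saturation requires V_DS ≥ V_GS − V_t = 1.44 V; 6.78 ≥ 1.44 ✓.

I_D ≈ 3.7 mA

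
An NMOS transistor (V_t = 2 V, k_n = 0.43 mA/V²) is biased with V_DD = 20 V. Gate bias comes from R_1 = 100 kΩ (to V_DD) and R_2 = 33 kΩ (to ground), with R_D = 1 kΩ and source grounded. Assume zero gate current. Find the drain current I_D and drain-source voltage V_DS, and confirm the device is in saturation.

V_G = V_DD·R_2/(R_1+R_2) = 20×33/133 = 4.96 V. With the source grounded, V_GS = V_G = 4.96 V.
Assume saturation: I_D = (k_n/2)(V_GS − V_t)² = (0.43/2)×(4.96 − 2)² = 0.215×2.96² = 1.89 mA.
V_DS = V_DD − I_D·R_D = 20 − 1.89×1 = 18.1 V.
Saturation requires V_DS ≥ V_GS − V_t = 2.96 V; 18.1 ≥ 2.96 ✓.

I_D ≈ 1.9 mA, V_DS ≈ 18 V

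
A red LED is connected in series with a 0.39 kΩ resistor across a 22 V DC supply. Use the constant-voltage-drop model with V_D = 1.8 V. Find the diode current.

KVL around the loop: 22 = V_D + I·R = 1.8 + I × 0.39 kΩ.
So I = (22 − 1.8) / 0.39 kΩ = 20.2 / 0.39 = 51.8 mA.

I ≈ 52 mA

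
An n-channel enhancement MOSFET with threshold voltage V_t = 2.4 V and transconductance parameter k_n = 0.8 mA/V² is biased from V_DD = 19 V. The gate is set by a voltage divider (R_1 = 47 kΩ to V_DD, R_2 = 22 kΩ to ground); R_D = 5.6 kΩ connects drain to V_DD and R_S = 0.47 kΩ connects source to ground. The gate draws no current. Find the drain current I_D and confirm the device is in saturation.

I_D ≈ 2.5 mA

V_G = V_DD·R_2/(R_1+R_2) = 19×22/69 = 6.06 V.
Assume saturation: I_D = (k_n/2)(V_GS − V_t)² with V_GS = V_G − I_D·R_S = 6.06 − 0.47·I_D.
Substituting gives 0.0884·I_D² − 2.38·I_D + 5.35 = 0, with roots I_D = 2.48 or 24.4 mA.
The root I_D = 24.4 mA gives V_GS = -5.41 V ≤ V_t, so take I_D = 2.48 mA.
Then V_GS = 4.89 V and V_DS = V_DD − I_D(R_D+R_S) = 19 − 2.48×6.07 = 3.93 V.
Saturation requires V_DS ≥ V_GS − V_t = 2.49 V; 3.93 ≥ 2.49 ✓.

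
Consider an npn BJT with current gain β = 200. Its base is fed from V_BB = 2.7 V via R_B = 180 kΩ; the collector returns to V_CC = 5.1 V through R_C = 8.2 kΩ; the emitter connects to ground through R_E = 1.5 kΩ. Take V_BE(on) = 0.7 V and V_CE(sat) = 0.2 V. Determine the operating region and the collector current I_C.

saturation; I_C ≈ 0.5 mA

Assume active: I_B = (2.7 − 0.7)/(180 + 201×1.5) = 0.00415 mA, I_C = β·I_B = 0.831 mA.
Then V_CE = 5.1 − 0.831×8.2 − 0.835×1.5 = -2.96 V < 0.2 V — the active assumption fails.
Re-solve with V_CE = 0.2 V. KCL at the emitter: V_E/R_E = (V_BB−0.7−V_E)/R_B + (V_CC−0.2−V_E)/R_C, giving V_E = 0.766 V.
I_C = (V_CC − 0.2 − V_E)/R_C = (4.9 − 0.766)/8.2 = 0.504 mA.
Check: I_B = (2 − 0.766)/180 = 0.00685 mA, and β·I_B = 1.37 mA > I_C, confirming saturation.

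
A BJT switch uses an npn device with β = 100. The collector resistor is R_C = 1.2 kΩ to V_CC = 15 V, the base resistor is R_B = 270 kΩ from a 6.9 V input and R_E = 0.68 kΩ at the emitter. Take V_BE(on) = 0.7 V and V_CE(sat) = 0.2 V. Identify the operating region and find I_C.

active; I_C ≈ 1.8 mA

Assume active. Base-emitter loop: I_B = (V_BB − V_BE)/(R_B + (β+1)R_E) = (6.9 − 0.7)/(270 + 101×0.68) = 0.0183 mA.
I_C = β·I_B = 100×0.0183 = 1.83 mA.
V_CE = V_CC − I_C·R_C − I_E·R_E = 15 − 1.83×1.2 − 1.85×0.68 = 11.5 V > V_CE(sat), so the active-region assumption holds.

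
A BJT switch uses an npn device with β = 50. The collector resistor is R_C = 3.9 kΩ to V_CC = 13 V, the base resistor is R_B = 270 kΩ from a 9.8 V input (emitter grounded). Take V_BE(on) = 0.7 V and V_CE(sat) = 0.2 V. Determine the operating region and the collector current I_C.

active; I_C ≈ 1.7 mA

Assume active. Base-emitter loop: I_B = (V_BB − V_BE)/R_B = (9.8 − 0.7)/270 = 0.0337 mA.
I_C = β·I_B = 50×0.0337 = 1.69 mA.
V_CE = V_CC − I_C·R_C = 13 − 1.69×3.9 = 6.43 V > V_CE(sat), so the active-region assumption holds.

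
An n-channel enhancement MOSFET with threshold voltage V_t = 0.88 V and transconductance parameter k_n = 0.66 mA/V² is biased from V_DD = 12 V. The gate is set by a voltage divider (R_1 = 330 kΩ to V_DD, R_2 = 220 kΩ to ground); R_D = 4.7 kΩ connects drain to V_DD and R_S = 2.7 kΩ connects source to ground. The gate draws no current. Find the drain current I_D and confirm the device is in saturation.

I_D ≈ 0.86 mA

V_G = V_DD·R_2/(R_1+R_2) = 12×220/550 = 4.8 V.
Assume saturation: I_D = (k_n/2)(V_GS − V_t)² with V_GS = V_G − I_D·R_S = 4.8 − 2.7·I_D.
Substituting gives 2.41·I_D² − 7.99·I_D + 5.07 = 0, with roots I_D = 0.856 or 2.46 mA.
The root I_D = 2.46 mA gives V_GS = -1.85 V ≤ V_t, so take I_D = 0.856 mA.
Then V_GS = 2.49 V and V_DS = V_DD − I_D(R_D+R_S) = 12 − 0.856×7.4 = 5.67 V.
Saturation requires V_DS ≥ V_GS − V_t = 1.61 V; 5.67 ≥ 1.61 ✓.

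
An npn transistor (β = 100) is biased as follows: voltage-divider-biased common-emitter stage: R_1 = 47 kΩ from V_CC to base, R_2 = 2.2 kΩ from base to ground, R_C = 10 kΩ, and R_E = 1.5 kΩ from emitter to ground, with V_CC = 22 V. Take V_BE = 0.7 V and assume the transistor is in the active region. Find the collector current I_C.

Thevenize the base divider: V_Th = V_CC·R_2/(R_1+R_2) = 22×2.2/49.2 = 0.984 V, R_Th = R_1‖R_2 = 2.1 kΩ.
Base-emitter loop: V_Th = I_B·R_Th + V_BE + (β+1)I_B·R_E, so I_B = (0.984 − 0.7) / (2.1 + 101×1.5) = 0.00185 mA.
I_C = β·I_B = 100×0.00185 = 0.185 mA, and I_E = (β+1)I_B = 0.187 mA.
V_CE = V_CC − I_C·R_C − I_E·R_E = 22 − 0.185×10 − 0.187×1.5 = 19.9 V.
V_CE = 19.9 V > 0.2 V confirms active-region operation.

I_C ≈ 0.18 mA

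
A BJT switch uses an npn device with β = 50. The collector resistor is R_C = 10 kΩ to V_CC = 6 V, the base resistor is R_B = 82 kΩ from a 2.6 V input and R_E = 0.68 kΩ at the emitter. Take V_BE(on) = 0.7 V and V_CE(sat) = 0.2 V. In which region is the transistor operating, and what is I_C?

Assume active: I_B = (2.6 − 0.7)/(82 + 51×0.68) = 0.0163 mA, I_C = β·I_B = 0.814 mA.
Then V_CE = 6 − 0.814×10 − 0.83×0.68 = -2.71 V < 0.2 V — the active assumption fails.
Re-solve with V_CE = 0.2 V. KCL at the emitter: V_E/R_E = (V_BB−0.7−V_E)/R_B + (V_CC−0.2−V_E)/R_C, giving V_E = 0.381 V.
I_C = (V_CC − 0.2 − V_E)/R_C = (5.8 − 0.381)/10 = 0.542 mA.
Check: I_B = (1.9 − 0.381)/82 = 0.0185 mA, and β·I_B = 0.926 mA > I_C, confirming saturation.

saturation; I_C ≈ 0.54 mA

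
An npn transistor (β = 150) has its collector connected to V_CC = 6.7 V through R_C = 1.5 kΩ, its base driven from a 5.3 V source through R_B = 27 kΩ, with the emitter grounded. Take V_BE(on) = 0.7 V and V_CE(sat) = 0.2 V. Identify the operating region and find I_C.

saturation; I_C ≈ 4.3 mA

Assume active: I_B = (5.3 − 0.7)/27 = 0.17 mA, giving I_C = β·I_B = 25.6 mA.
But then V_CE = 6.7 − 25.6×1.5 = -31.6 V < V_CE(sat) = 0.2 V — impossible in the active region.
So the transistor is saturated. With V_CE = 0.2 V, I_C = (V_CC − 0.2)/R_C = 6.5/1.5 = 4.33 mA.
Check: β·I_B = 25.6 mA > I_C = 4.33 mA, confirming saturation.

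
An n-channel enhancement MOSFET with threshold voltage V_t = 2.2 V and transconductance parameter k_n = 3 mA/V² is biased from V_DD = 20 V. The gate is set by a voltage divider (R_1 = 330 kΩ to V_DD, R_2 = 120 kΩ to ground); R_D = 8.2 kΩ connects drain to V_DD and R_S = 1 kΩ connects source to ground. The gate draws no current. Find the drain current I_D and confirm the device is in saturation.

I_D ≈ 2 mA

V_G = V_DD·R_2/(R_1+R_2) = 20×120/450 = 5.33 V.
Assume saturation: I_D = (k_n/2)(V_GS − V_t)² with V_GS = V_G − I_D·R_S = 5.33 − 1·I_D.
Substituting gives 1.5·I_D² − 10.4·I_D + 14.7 = 0, with roots I_D = 1.98 or 4.95 mA.
The root I_D = 4.95 mA gives V_GS = 0.383 V ≤ V_t, so take I_D = 1.98 mA.
Then V_GS = 3.35 V and V_DS = V_DD − I_D(R_D+R_S) = 20 − 1.98×9.2 = 1.75 V.
Saturation requires V_DS ≥ V_GS − V_t = 1.15 V; 1.75 ≥ 1.15 ✓.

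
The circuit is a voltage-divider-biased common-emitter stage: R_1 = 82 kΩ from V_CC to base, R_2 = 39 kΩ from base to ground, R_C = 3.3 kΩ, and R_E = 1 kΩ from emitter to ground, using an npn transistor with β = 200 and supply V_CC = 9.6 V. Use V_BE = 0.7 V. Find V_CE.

Thevenize the base divider: V_Th = V_CC·R_2/(R_1+R_2) = 9.6×39/121 = 3.09 V, R_Th = R_1‖R_2 = 26.4 kΩ.
Base-emitter loop: V_Th = I_B·R_Th + V_BE + (β+1)I_B·R_E, so I_B = (3.09 − 0.7) / (26.4 + 201×1) = 0.0105 mA.
I_C = β·I_B = 200×0.0105 = 2.11 mA, and I_E = (β+1)I_B = 2.12 mA.
V_CE = V_CC − I_C·R_C − I_E·R_E = 9.6 − 2.11×3.3 − 2.12×1 = 0.536 V.
V_CE = 0.536 V > 0.2 V confirms active-region operation.

V_CE ≈ 0.54 V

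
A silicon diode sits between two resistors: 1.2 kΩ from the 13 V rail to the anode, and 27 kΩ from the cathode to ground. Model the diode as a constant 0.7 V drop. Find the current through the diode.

I ≈ 0.44 mA

The two resistors are in series with the diode, so KVL gives 13 = I·1.2 + 0.7 + I·27.
I = (13 − 0.7) / (1.2 + 27) kΩ = 12.3 / 28.2 = 0.436 mA.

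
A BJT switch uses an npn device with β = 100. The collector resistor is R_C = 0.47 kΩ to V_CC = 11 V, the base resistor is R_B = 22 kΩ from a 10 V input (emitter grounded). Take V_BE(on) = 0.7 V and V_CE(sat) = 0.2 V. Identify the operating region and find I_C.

Assume active: I_B = (10 − 0.7)/22 = 0.423 mA, giving I_C = β·I_B = 42.3 mA.
But then V_CE = 11 − 42.3×0.47 = -8.87 V < V_CE(sat) = 0.2 V — impossible in the active region.
So the transistor is saturated. With V_CE = 0.2 V, I_C = (V_CC − 0.2)/R_C = 10.8/0.47 = 23 mA.
Check: β·I_B = 42.3 mA > I_C = 23 mA, confirming saturation.

saturation; I_C ≈ 23 mA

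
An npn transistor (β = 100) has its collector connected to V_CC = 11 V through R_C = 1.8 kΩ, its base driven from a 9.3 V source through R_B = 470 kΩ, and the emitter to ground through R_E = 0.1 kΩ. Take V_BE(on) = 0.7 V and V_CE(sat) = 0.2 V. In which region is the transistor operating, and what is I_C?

Assume active. Base-emitter loop: I_B = (V_BB − V_BE)/(R_B + (β+1)R_E) = (9.3 − 0.7)/(470 + 101×0.1) = 0.0179 mA.
I_C = β·I_B = 100×0.0179 = 1.79 mA.
V_CE = V_CC − I_C·R_C − I_E·R_E = 11 − 1.79×1.8 − 1.81×0.1 = 7.59 V > V_CE(sat), so the active-region assumption holds.

active; I_C ≈ 1.8 mA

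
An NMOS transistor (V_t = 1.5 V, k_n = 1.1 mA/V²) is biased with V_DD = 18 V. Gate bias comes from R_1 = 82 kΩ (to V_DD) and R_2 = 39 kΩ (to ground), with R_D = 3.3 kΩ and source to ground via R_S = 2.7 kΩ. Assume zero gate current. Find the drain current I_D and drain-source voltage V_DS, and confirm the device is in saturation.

V_G = V_DD·R_2/(R_1+R_2) = 18×39/121 = 5.8 V.
Assume saturation: I_D = (k_n/2)(V_GS − V_t)² with V_GS = V_G − I_D·R_S = 5.8 − 2.7·I_D.
Substituting gives 4.01·I_D² − 13.8·I_D + 10.2 = 0, with roots I_D = 1.08 or 2.36 mA.
The root I_D = 2.36 mA gives V_GS = -0.572 V ≤ V_t, so take I_D = 1.08 mA.
Then V_GS = 2.9 V and V_DS = V_DD − I_D(R_D+R_S) = 18 − 1.08×6 = 11.5 V.
Saturation requires V_DS ≥ V_GS − V_t = 1.4 V; 11.5 ≥ 1.4 ✓.

I_D ≈ 1.1 mA, V_DS ≈ 12 V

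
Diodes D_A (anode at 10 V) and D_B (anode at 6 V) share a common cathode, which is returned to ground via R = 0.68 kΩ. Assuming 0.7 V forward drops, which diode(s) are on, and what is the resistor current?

Only D_A conducts; I_R ≈ 14 mA

Assume both conduct. Then node N would need to be at both 10−0.7 = 9.3 V and 6−0.7 = 5.3 V, which is impossible.
Assume only D_A conducts: V_N = 10 − 0.7 = 9.3 V, so I_R = 9.3/0.68 = 13.7 mA.
Check D_B: its anode-to-cathode voltage is 6 − 9.3 = -3.3 V < 0.7 V, so it is off. The assumption is consistent.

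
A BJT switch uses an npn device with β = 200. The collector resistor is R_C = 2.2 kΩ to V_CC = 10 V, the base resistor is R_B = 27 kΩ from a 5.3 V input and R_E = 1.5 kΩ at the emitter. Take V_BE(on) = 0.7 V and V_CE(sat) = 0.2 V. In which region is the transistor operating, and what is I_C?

saturation; I_C ≈ 2.6 mA

Assume active: I_B = (5.3 − 0.7)/(27 + 201×1.5) = 0.014 mA, I_C = β·I_B = 2.8 mA.
Then V_CE = 10 − 2.8×2.2 − 2.81×1.5 = -0.383 V < 0.2 V — the active assumption fails.
Re-solve with V_CE = 0.2 V. KCL at the emitter: V_E/R_E = (V_BB−0.7−V_E)/R_B + (V_CC−0.2−V_E)/R_C, giving V_E = 3.99 V.
I_C = (V_CC − 0.2 − V_E)/R_C = (9.8 − 3.99)/2.2 = 2.64 mA.
Check: I_B = (4.6 − 3.99)/27 = 0.0225 mA, and β·I_B = 4.5 mA > I_C, confirming saturation.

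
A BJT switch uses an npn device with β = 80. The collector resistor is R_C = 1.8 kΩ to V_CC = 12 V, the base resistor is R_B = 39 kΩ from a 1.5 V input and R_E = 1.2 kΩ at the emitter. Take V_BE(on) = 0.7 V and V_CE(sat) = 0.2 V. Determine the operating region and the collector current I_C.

Assume active. Base-emitter loop: I_B = (V_BB − V_BE)/(R_B + (β+1)R_E) = (1.5 − 0.7)/(39 + 81×1.2) = 0.00587 mA.
I_C = β·I_B = 80×0.00587 = 0.47 mA.
V_CE = V_CC − I_C·R_C − I_E·R_E = 12 − 0.47×1.8 − 0.476×1.2 = 10.6 V > V_CE(sat), so the active-region assumption holds.

active; I_C ≈ 0.47 mA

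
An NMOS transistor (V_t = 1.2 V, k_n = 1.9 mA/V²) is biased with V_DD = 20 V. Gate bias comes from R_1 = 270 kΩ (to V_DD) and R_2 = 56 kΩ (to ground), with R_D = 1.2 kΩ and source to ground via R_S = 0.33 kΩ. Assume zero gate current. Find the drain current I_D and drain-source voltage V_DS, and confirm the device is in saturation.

V_G = V_DD·R_2/(R_1+R_2) = 20×56/326 = 3.44 V.
Assume saturation: I_D = (k_n/2)(V_GS − V_t)² with V_GS = V_G − I_D·R_S = 3.44 − 0.33·I_D.
Substituting gives 0.103·I_D² − 2.4·I_D + 4.75 = 0, with roots I_D = 2.18 or 21 mA.
The root I_D = 21 mA gives V_GS = -3.51 V ≤ V_t, so take I_D = 2.18 mA.
Then V_GS = 2.72 V and V_DS = V_DD − I_D(R_D+R_S) = 20 − 2.18×1.53 = 16.7 V.
Saturation requires V_DS ≥ V_GS − V_t = 1.52 V; 16.7 ≥ 1.52 ✓.

I_D ≈ 2.2 mA, V_DS ≈ 17 V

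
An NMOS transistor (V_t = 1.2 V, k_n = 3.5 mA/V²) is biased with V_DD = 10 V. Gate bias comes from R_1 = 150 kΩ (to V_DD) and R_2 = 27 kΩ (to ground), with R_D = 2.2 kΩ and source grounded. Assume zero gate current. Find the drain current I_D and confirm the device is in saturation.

V_G = V_DD·R_2/(R_1+R_2) = 10×27/177 = 1.53 V. With the source grounded, V_GS = V_G = 1.53 V.
Assume saturation: I_D = (k_n/2)(V_GS − V_t)² = (3.5/2)×(1.53 − 1.2)² = 1.75×0.325² = 0.185 mA.
V_DS = V_DD − I_D·R_D = 10 − 0.185×2.2 = 9.59 V.
Saturation requires V_DS ≥ V_GS − V_t = 0.325 V; 9.59 ≥ 0.325 ✓.

I_D ≈ 0.19 mA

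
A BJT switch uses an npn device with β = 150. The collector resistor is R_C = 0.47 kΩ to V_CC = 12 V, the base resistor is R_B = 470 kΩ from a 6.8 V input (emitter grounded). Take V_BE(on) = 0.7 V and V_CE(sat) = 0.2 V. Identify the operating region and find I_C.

Assume active. Base-emitter loop: I_B = (V_BB − V_BE)/R_B = (6.8 − 0.7)/470 = 0.013 mA.
I_C = β·I_B = 150×0.013 = 1.95 mA.
V_CE = V_CC − I_C·R_C = 12 − 1.95×0.47 = 11.1 V > V_CE(sat), so the active-region assumption holds.

active; I_C ≈ 1.9 mA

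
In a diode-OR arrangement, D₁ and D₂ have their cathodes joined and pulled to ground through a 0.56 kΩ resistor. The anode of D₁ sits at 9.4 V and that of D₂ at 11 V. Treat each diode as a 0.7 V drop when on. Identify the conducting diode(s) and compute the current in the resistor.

Only D₂ conducts; I_R ≈ 18 mA

Assume both conduct. Then node N would need to be at both 9.4−0.7 = 8.7 V and 11−0.7 = 10.3 V, which is impossible.
Assume only D₂ conducts: V_N = 11 − 0.7 = 10.3 V, so I_R = 10.3/0.56 = 18.4 mA.
Check D₁: its anode-to-cathode voltage is 9.4 − 10.3 = -0.9 V < 0.7 V, so it is off. The assumption is consistent.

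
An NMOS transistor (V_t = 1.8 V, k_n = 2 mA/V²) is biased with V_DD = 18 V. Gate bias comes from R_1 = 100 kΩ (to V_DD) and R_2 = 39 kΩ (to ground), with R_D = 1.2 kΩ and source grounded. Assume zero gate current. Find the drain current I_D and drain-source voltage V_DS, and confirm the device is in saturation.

I_D ≈ 11 mA, V_DS ≈ 5.3 V

V_G = V_DD·R_2/(R_1+R_2) = 18×39/139 = 5.05 V. With the source grounded, V_GS = V_G = 5.05 V.
Assume saturation: I_D = (k_n/2)(V_GS − V_t)² = (2/2)×(5.05 − 1.8)² = 1×3.25² = 10.6 mA.
V_DS = V_DD − I_D·R_D = 18 − 10.6×1.2 = 5.32 V.
Saturation requires V_DS ≥ V_GS − V_t = 3.25 V; 5.32 ≥ 3.25 ✓.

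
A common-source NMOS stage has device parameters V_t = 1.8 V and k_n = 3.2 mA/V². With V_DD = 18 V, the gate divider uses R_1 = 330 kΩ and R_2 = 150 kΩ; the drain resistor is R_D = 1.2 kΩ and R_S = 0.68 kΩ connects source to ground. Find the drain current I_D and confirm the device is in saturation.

V_G = V_DD·R_2/(R_1+R_2) = 18×150/480 = 5.62 V.
Assume saturation: I_D = (k_n/2)(V_GS − V_t)² with V_GS = V_G − I_D·R_S = 5.62 − 0.68·I_D.
Substituting gives 0.74·I_D² − 9.32·I_D + 23.4 = 0, with roots I_D = 3.46 or 9.14 mA.
The root I_D = 9.14 mA gives V_GS = -0.59 V ≤ V_t, so take I_D = 3.46 mA.
Then V_GS = 3.27 V and V_DS = V_DD − I_D(R_D+R_S) = 18 − 3.46×1.88 = 11.5 V.
Saturation requires V_DS ≥ V_GS − V_t = 1.47 V; 11.5 ≥ 1.47 ✓.

I_D ≈ 3.5 mA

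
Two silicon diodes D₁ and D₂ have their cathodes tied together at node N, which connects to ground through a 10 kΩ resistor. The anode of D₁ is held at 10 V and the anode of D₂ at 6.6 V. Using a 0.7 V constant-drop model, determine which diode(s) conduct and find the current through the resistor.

Assume both conduct. Then node N would need to be at both 10−0.7 = 9.3 V and 6.6−0.7 = 5.9 V, which is impossible.
Assume only D₁ conducts: V_N = 10 − 0.7 = 9.3 V, so I_R = 9.3/10 = 0.93 mA.
Check D₂: its anode-to-cathode voltage is 6.6 − 9.3 = -2.7 V < 0.7 V, so it is off. The assumption is consistent.

Only D₁ conducts; I_R ≈ 0.93 mA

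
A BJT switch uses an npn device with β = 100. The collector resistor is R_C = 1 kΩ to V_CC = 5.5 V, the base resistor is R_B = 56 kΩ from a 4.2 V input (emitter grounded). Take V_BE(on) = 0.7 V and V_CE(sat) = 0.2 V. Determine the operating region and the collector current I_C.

Assume active: I_B = (4.2 − 0.7)/56 = 0.0625 mA, giving I_C = β·I_B = 6.25 mA.
But then V_CE = 5.5 − 6.25×1 = -0.75 V < V_CE(sat) = 0.2 V — impossible in the active region.
So the transistor is saturated. With V_CE = 0.2 V, I_C = (V_CC − 0.2)/R_C = 5.3/1 = 5.3 mA.
Check: β·I_B = 6.25 mA > I_C = 5.3 mA, confirming saturation.

saturation; I_C ≈ 5.3 mA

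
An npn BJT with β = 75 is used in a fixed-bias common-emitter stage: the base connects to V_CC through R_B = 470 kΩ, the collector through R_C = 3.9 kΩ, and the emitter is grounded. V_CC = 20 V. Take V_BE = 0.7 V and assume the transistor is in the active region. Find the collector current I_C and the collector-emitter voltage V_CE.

Base loop: V_CC = I_B·R_B + V_BE, so I_B = (20 − 0.7)/470 kΩ = 0.0411 mA.
In the active region I_C = β·I_B = 75 × 0.0411 = 3.08 mA.
Collector loop: V_CE = V_CC − I_C·R_C = 20 − 3.08×3.9 = 7.99 V.
Since V_CE = 7.99 V > V_CE(sat) ≈ 0.2 V, the transistor is in the active region as assumed.

I_C ≈ 3.1 mA, V_CE ≈ 8 V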